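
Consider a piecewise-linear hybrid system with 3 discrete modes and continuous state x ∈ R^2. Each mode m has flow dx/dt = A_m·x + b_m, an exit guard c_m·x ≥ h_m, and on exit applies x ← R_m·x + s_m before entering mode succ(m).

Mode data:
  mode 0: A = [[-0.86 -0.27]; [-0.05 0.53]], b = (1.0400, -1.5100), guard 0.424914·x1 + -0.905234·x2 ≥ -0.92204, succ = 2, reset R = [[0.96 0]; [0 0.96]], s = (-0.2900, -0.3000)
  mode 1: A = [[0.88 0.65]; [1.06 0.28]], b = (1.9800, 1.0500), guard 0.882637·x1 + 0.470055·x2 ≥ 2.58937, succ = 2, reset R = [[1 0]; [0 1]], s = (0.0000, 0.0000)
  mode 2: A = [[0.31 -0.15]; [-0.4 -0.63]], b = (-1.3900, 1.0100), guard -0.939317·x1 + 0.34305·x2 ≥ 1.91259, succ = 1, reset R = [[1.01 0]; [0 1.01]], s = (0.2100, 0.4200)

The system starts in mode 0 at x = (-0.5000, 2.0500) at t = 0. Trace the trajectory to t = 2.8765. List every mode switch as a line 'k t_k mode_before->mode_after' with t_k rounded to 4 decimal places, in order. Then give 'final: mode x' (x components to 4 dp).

Mode 0: guard c·x = -0.9220 hit at Δt = 1.3968 (t = 1.3968), x⁻ = (0.3465, 1.1812) → reset → x⁺ = (0.0427, 0.8340), jump to mode 2
Mode 2: guard c·x = 1.9126 hit at Δt = 0.8903 (t = 2.2871), x⁻ = (-1.5337, 1.3759) → reset → x⁺ = (-1.3390, 1.8096), jump to mode 1
Mode 1: flow for 0.5894 to horizon, guard not reached → x = (0.2729, 2.3715)

1 1.3968 0->2
2 2.2871 2->1
final: 1 0.2729 2.3715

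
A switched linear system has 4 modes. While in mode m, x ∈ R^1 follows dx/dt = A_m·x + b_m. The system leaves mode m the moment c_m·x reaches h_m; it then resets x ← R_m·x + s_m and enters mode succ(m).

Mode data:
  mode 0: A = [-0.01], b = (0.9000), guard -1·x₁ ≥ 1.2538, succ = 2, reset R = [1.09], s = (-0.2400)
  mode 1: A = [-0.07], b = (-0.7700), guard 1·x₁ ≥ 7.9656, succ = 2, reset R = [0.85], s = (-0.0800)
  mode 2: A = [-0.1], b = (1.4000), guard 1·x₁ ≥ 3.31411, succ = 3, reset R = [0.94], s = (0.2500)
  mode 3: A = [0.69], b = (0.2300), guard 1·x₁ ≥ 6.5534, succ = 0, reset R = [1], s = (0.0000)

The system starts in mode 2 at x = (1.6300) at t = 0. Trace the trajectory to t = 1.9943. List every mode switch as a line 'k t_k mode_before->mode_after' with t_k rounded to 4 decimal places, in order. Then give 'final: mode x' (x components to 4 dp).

1 1.4635 2->3
final: 3 5.0012

Mode 2: guard c·x = 3.3141 hit at Δt = 1.4635 (t = 1.4635), x⁻ = (3.3141) → reset → x⁺ = (3.3653), jump to mode 3
Mode 3: flow for 0.5308 to horizon, guard not reached → x = (5.0012)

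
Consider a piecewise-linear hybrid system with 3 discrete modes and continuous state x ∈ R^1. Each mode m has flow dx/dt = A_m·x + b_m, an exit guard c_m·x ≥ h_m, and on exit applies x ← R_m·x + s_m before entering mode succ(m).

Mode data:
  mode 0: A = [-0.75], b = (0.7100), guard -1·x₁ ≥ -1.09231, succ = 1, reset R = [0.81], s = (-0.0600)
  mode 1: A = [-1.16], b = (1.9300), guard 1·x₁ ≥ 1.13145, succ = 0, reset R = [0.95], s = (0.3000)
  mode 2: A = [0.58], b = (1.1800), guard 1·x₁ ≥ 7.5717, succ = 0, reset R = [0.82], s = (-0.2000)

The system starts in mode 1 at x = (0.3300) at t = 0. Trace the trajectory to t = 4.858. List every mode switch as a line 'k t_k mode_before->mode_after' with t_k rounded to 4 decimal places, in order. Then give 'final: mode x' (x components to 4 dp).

1 0.7918 1->0
2 2.2297 0->1
3 2.6219 1->0
4 4.0599 0->1
5 4.4521 1->0
final: 0 1.2625

Mode 1: guard c·x = 1.1315 hit at Δt = 0.7918 (t = 0.7918), x⁻ = (1.1315) → reset → x⁺ = (1.3749), jump to mode 0
Mode 0: guard c·x = -1.0923 hit at Δt = 1.4379 (t = 2.2297), x⁻ = (1.0923) → reset → x⁺ = (0.8248), jump to mode 1
Mode 1: guard c·x = 1.1315 hit at Δt = 0.3922 (t = 2.6219), x⁻ = (1.1314) → reset → x⁺ = (1.3749), jump to mode 0
Mode 0: guard c·x = -1.0923 hit at Δt = 1.4379 (t = 4.0599), x⁻ = (1.0923) → reset → x⁺ = (0.8248), jump to mode 1
Mode 1: guard c·x = 1.1315 hit at Δt = 0.3922 (t = 4.4521), x⁻ = (1.1314) → reset → x⁺ = (1.3749), jump to mode 0
Mode 0: flow for 0.4059 to horizon, guard not reached → x = (1.2625)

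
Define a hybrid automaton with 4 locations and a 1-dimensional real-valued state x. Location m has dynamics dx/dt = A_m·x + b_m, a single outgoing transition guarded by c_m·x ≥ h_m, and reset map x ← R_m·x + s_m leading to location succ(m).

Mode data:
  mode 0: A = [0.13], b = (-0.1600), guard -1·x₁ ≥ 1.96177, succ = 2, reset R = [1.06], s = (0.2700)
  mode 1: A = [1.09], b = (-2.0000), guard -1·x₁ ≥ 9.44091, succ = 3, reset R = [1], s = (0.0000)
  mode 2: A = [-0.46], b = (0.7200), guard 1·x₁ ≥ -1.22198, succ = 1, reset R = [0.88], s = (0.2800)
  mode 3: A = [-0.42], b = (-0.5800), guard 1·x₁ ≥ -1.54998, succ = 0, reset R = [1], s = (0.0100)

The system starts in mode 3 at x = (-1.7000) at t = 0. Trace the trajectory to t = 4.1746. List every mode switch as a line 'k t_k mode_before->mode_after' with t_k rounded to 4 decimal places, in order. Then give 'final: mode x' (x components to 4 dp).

Mode 3: guard c·x = -1.5500 hit at Δt = 1.5126 (t = 1.5126), x⁻ = (-1.5500) → reset → x⁺ = (-1.5400), jump to mode 0
Mode 0: guard c·x = 1.9618 hit at Δt = 1.0900 (t = 2.6026), x⁻ = (-1.9618) → reset → x⁺ = (-1.8095), jump to mode 2
Mode 2: guard c·x = -1.2220 hit at Δt = 0.4158 (t = 3.0184), x⁻ = (-1.2220) → reset → x⁺ = (-0.7953), jump to mode 1
Mode 1: flow for 1.1562 to horizon, guard not reached → x = (-7.4405)

1 1.5126 3->0
2 2.6026 0->2
3 3.0184 2->1
final: 1 -7.4405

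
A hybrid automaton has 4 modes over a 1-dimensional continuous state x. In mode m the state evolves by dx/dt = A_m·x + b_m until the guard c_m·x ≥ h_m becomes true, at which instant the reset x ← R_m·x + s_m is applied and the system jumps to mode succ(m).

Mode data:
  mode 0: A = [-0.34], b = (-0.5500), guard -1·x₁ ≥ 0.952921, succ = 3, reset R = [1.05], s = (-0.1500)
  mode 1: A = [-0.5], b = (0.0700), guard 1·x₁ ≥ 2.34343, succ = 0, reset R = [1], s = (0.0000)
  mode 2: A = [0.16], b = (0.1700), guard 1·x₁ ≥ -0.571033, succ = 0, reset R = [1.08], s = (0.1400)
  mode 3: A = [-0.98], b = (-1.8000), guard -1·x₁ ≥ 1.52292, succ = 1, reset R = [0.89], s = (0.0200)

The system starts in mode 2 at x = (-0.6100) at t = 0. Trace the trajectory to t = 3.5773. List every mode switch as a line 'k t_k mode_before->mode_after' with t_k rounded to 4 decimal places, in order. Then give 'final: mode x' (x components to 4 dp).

1 0.5163 2->0
2 2.1052 0->3
3 2.9035 3->1
final: 1 -0.9134

Mode 2: guard c·x = -0.5710 hit at Δt = 0.5163 (t = 0.5163), x⁻ = (-0.5710) → reset → x⁺ = (-0.4767), jump to mode 0
Mode 0: guard c·x = 0.9529 hit at Δt = 1.5889 (t = 2.1052), x⁻ = (-0.9529) → reset → x⁺ = (-1.1506), jump to mode 3
Mode 3: guard c·x = 1.5229 hit at Δt = 0.7983 (t = 2.9035), x⁻ = (-1.5229) → reset → x⁺ = (-1.3354), jump to mode 1
Mode 1: flow for 0.6738 to horizon, guard not reached → x = (-0.9134)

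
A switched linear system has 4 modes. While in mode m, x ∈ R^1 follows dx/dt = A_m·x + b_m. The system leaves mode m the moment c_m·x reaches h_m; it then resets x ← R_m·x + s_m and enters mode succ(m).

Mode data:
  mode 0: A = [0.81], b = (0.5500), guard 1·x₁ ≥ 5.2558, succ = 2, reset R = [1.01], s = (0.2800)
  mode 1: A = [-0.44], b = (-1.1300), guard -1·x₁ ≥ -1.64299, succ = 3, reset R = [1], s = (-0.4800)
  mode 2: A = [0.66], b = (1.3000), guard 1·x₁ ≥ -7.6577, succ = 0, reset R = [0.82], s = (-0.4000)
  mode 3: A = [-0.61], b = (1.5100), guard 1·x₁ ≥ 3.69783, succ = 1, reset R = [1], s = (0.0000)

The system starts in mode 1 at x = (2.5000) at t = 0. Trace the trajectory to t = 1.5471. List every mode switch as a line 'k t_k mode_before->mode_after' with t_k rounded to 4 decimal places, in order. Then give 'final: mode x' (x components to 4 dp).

Mode 1: guard c·x = -1.6430 hit at Δt = 0.4210 (t = 0.4210), x⁻ = (1.6430) → reset → x⁺ = (1.1630), jump to mode 3
Mode 3: flow for 1.1261 to horizon, guard not reached → x = (1.8151)

1 0.4210 1->3
final: 3 1.8151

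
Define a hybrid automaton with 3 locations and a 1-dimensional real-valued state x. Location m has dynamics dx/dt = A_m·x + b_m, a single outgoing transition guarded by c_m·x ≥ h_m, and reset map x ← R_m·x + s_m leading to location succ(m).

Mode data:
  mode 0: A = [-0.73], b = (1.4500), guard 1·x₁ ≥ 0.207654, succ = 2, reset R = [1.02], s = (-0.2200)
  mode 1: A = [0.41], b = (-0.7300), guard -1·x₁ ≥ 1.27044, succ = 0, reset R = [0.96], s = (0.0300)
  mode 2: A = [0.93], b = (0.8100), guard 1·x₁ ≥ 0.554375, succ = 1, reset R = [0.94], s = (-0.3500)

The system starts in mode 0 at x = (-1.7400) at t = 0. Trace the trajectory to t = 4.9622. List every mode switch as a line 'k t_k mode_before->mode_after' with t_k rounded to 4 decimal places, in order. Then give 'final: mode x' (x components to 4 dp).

1 1.0131 0->2
2 1.5529 2->1
3 3.1129 1->0
4 3.9071 0->2
5 4.4469 2->1
final: 1 -0.2075

Mode 0: guard c·x = 0.2077 hit at Δt = 1.0131 (t = 1.0131), x⁻ = (0.2077) → reset → x⁺ = (-0.0082), jump to mode 2
Mode 2: guard c·x = 0.5544 hit at Δt = 0.5398 (t = 1.5529), x⁻ = (0.5544) → reset → x⁺ = (0.1711), jump to mode 1
Mode 1: guard c·x = 1.2704 hit at Δt = 1.5600 (t = 3.1129), x⁻ = (-1.2704) → reset → x⁺ = (-1.1896), jump to mode 0
Mode 0: guard c·x = 0.2077 hit at Δt = 0.7942 (t = 3.9071), x⁻ = (0.2077) → reset → x⁺ = (-0.0082), jump to mode 2
Mode 2: guard c·x = 0.5544 hit at Δt = 0.5398 (t = 4.4469), x⁻ = (0.5544) → reset → x⁺ = (0.1711), jump to mode 1
Mode 1: flow for 0.5153 to horizon, guard not reached → x = (-0.2075)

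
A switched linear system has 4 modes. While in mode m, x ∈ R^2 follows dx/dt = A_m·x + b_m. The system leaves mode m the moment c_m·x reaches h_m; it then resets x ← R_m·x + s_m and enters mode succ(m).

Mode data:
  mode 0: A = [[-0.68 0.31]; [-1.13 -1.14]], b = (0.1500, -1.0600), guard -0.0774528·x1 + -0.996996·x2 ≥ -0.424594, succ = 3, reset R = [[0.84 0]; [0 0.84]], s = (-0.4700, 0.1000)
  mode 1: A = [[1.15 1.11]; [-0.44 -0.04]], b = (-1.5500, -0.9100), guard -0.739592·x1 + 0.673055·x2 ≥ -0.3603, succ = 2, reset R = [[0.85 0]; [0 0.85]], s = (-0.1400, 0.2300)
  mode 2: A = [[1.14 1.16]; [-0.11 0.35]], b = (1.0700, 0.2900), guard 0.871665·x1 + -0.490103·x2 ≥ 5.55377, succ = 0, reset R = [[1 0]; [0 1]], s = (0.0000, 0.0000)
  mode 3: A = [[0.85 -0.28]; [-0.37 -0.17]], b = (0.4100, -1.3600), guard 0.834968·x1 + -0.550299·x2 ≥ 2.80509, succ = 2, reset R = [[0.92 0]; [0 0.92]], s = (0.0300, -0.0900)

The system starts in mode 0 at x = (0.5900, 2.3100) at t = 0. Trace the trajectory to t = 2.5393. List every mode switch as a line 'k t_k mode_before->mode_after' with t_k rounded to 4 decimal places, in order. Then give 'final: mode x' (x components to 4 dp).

Mode 0: guard c·x = -0.4246 hit at Δt = 0.6041 (t = 0.6041), x⁻ = (0.6452, 0.3757) → reset → x⁺ = (0.0720, 0.4156), jump to mode 3
Mode 3: guard c·x = 2.8051 hit at Δt = 1.5678 (t = 2.1719), x⁻ = (2.0632, -1.9669) → reset → x⁺ = (1.9281, -1.8996), jump to mode 2
Mode 2: flow for 0.3674 to horizon, guard not reached → x = (2.3572, -2.1385)

1 0.6041 0->3
2 2.1719 3->2
final: 2 2.3572 -2.1385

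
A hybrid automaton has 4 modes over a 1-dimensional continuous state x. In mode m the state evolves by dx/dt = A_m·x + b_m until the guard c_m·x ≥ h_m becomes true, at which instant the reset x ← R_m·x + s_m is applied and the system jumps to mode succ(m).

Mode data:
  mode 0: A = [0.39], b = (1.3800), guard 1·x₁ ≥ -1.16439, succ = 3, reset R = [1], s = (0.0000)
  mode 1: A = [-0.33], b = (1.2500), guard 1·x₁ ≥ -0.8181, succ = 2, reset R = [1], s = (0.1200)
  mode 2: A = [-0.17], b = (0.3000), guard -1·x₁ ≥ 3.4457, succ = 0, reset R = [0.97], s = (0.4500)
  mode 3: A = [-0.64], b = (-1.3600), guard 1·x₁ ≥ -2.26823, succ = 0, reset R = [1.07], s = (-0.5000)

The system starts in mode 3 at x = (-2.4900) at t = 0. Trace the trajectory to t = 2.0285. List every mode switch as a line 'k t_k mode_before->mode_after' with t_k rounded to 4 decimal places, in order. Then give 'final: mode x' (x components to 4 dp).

Mode 3: guard c·x = -2.2682 hit at Δt = 1.4616 (t = 1.4616), x⁻ = (-2.2682) → reset → x⁺ = (-2.9270), jump to mode 0
Mode 0: flow for 0.5669 to horizon, guard not reached → x = (-2.7757)

1 1.4616 3->0
final: 0 -2.7757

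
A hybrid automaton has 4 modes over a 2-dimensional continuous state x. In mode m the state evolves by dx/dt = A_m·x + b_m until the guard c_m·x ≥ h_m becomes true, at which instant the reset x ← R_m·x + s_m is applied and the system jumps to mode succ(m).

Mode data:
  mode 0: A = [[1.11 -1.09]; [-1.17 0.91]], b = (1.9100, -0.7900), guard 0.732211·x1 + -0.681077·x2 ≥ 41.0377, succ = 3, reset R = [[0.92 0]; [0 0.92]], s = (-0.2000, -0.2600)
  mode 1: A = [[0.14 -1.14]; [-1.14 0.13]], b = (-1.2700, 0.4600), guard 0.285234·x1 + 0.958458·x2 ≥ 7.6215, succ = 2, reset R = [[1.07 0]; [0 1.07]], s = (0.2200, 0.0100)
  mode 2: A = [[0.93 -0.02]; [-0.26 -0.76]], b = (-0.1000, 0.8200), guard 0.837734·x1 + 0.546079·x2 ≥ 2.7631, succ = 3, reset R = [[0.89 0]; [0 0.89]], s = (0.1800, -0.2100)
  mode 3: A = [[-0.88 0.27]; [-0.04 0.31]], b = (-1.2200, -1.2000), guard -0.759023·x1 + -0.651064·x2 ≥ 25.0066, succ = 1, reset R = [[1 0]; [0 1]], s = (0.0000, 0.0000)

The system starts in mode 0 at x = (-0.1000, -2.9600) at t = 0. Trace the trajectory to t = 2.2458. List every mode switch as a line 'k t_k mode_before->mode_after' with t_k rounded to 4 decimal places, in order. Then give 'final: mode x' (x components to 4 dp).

1 1.2627 0->3
final: 3 4.4472 -38.5883

Mode 0: guard c·x = 41.0377 hit at Δt = 1.2627 (t = 1.2627), x⁻ = (29.0768, -28.9943) → reset → x⁺ = (26.5507, -26.9347), jump to mode 3
Mode 3: flow for 0.9831 to horizon, guard not reached → x = (4.4472, -38.5883)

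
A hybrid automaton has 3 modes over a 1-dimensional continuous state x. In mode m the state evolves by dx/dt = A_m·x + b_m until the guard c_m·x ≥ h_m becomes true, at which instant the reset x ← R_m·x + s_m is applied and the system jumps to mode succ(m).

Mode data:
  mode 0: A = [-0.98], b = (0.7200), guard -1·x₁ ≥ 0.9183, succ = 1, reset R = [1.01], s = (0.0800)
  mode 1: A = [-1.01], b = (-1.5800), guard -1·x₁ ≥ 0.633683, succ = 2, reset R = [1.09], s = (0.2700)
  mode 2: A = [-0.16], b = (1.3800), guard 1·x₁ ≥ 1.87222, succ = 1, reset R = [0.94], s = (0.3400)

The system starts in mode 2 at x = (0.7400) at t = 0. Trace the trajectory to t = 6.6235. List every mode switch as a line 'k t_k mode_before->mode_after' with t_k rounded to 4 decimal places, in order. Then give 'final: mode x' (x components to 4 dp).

Mode 2: guard c·x = 1.8722 hit at Δt = 0.9688 (t = 0.9688), x⁻ = (1.8722) → reset → x⁺ = (2.0999), jump to mode 1
Mode 1: guard c·x = 0.6337 hit at Δt = 1.3569 (t = 2.3257), x⁻ = (-0.6337) → reset → x⁺ = (-0.4207), jump to mode 2
Mode 2: guard c·x = 1.8722 hit at Δt = 1.8271 (t = 4.1528), x⁻ = (1.8722) → reset → x⁺ = (2.0999), jump to mode 1
Mode 1: guard c·x = 0.6337 hit at Δt = 1.3569 (t = 5.5097), x⁻ = (-0.6337) → reset → x⁺ = (-0.4207), jump to mode 2
Mode 2: flow for 1.1138 to horizon, guard not reached → x = (1.0558)

1 0.9688 2->1
2 2.3257 1->2
3 4.1528 2->1
4 5.5097 1->2
final: 2 1.0558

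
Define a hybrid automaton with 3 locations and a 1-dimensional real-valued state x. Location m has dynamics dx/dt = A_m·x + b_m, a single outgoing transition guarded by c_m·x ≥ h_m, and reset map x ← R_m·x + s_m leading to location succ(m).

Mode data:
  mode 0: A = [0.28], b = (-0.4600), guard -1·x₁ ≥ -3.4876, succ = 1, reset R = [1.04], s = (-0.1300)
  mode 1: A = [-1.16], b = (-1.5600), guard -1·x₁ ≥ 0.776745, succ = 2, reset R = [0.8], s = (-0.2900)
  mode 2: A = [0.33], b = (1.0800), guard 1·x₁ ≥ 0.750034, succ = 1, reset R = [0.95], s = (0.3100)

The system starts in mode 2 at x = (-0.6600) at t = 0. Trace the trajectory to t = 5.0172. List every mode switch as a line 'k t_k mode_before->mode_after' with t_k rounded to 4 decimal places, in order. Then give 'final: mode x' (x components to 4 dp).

1 1.3078 2->1
2 2.5382 1->2
3 4.1526 2->1
final: 1 -0.4765

Mode 2: guard c·x = 0.7500 hit at Δt = 1.3078 (t = 1.3078), x⁻ = (0.7500) → reset → x⁺ = (1.0225), jump to mode 1
Mode 1: guard c·x = 0.7767 hit at Δt = 1.2304 (t = 2.5382), x⁻ = (-0.7767) → reset → x⁺ = (-0.9114), jump to mode 2
Mode 2: guard c·x = 0.7500 hit at Δt = 1.6144 (t = 4.1526), x⁻ = (0.7500) → reset → x⁺ = (1.0225), jump to mode 1
Mode 1: flow for 0.8646 to horizon, guard not reached → x = (-0.4765)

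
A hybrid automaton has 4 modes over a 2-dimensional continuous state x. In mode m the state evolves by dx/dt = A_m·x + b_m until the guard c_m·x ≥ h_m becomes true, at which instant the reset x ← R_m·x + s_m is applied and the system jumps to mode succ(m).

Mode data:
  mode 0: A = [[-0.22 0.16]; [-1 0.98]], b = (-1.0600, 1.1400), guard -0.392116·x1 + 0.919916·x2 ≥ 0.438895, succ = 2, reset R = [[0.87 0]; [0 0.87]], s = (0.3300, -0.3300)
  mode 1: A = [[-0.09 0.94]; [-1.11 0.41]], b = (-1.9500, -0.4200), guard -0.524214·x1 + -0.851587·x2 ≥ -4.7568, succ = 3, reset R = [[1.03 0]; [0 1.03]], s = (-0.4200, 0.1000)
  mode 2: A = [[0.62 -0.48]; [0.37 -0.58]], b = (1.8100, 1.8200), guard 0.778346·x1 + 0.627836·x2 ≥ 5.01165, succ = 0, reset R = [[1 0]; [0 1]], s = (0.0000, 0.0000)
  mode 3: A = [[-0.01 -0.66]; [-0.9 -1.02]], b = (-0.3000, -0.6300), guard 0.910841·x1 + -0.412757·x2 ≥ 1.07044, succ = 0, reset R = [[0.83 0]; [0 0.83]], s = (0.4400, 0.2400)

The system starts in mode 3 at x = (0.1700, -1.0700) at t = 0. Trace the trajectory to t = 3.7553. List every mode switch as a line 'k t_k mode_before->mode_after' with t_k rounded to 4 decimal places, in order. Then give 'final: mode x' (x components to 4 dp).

1 1.4566 3->0
2 2.9714 0->2
final: 2 1.1004 1.1246

Mode 3: guard c·x = 1.0704 hit at Δt = 1.4566 (t = 1.4566), x⁻ = (0.6959, -1.0578) → reset → x⁺ = (1.0176, -0.6380), jump to mode 0
Mode 0: guard c·x = 0.4389 hit at Δt = 1.5148 (t = 2.9714), x⁻ = (-0.7461, 0.1591) → reset → x⁺ = (-0.3191, -0.1916), jump to mode 2
Mode 2: flow for 0.7839 to horizon, guard not reached → x = (1.1004, 1.1246)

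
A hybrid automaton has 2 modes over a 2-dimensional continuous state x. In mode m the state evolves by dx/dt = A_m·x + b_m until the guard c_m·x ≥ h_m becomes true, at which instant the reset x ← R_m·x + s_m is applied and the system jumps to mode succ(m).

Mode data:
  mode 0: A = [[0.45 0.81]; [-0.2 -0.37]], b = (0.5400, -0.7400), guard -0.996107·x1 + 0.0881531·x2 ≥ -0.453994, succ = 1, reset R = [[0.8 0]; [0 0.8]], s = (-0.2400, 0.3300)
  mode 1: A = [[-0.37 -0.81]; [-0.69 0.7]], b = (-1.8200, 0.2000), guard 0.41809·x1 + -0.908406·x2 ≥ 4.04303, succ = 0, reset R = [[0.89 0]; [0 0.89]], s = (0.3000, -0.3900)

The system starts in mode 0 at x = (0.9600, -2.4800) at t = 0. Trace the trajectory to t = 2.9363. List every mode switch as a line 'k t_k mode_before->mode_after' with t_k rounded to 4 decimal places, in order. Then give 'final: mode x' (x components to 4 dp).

Mode 0: guard c·x = -0.4540 hit at Δt = 0.6084 (t = 0.6084), x⁻ = (0.2391, -2.4487) → reset → x⁺ = (-0.0488, -1.6290), jump to mode 1
Mode 1: guard c·x = 4.0430 hit at Δt = 1.5826 (t = 2.1910), x⁻ = (0.4859, -4.2270) → reset → x⁺ = (0.7325, -4.1521), jump to mode 0
Mode 0: guard c·x = -0.4540 hit at Δt = 0.2452 (t = 2.4362), x⁻ = (0.1031, -3.9849) → reset → x⁺ = (-0.1575, -2.8580), jump to mode 1
Mode 1: flow for 0.5001 to horizon, guard not reached → x = (0.2860, -3.9452)

1 0.6084 0->1
2 2.1910 1->0
3 2.4362 0->1
final: 1 0.2860 -3.9452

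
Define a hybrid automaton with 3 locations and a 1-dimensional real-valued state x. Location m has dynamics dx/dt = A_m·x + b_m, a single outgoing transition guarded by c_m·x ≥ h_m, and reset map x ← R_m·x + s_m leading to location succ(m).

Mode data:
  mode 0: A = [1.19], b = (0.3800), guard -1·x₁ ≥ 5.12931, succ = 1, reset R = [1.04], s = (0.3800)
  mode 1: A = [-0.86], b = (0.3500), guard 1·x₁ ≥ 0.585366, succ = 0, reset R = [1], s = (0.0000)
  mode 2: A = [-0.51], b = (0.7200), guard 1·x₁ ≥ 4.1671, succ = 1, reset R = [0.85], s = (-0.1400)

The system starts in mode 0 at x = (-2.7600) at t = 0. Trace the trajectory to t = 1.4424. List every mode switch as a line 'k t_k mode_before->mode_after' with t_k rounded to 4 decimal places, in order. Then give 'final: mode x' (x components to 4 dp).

Mode 0: guard c·x = 5.1293 hit at Δt = 0.5701 (t = 0.5701), x⁻ = (-5.1293) → reset → x⁺ = (-4.9545), jump to mode 1
Mode 1: flow for 0.8723 to horizon, guard not reached → x = (-2.1251)

1 0.5701 0->1
final: 1 -2.1251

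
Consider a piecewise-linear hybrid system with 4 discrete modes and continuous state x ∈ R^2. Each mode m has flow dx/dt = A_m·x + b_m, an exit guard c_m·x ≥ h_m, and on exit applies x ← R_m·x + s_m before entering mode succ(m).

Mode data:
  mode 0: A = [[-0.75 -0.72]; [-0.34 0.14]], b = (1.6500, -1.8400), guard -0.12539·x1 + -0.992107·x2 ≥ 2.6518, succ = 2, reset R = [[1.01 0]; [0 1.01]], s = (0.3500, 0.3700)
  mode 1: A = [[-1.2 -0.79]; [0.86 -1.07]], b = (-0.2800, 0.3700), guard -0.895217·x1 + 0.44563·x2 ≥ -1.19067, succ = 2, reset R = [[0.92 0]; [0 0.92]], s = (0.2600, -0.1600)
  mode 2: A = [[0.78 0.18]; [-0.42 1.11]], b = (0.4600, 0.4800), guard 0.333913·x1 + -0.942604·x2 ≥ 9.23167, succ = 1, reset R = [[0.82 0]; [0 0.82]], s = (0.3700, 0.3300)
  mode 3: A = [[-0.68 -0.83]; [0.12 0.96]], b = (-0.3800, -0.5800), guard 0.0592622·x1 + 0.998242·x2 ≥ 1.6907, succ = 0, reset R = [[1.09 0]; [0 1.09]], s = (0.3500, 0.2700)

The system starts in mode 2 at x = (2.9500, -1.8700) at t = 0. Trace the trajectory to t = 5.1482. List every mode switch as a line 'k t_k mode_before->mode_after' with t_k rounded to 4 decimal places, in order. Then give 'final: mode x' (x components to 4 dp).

1 0.9734 2->1
2 2.2098 1->2
3 4.2955 2->1
final: 1 3.3165 0.9760

Mode 2: guard c·x = 9.2317 hit at Δt = 0.9734 (t = 0.9734), x⁻ = (5.9739, -7.6776) → reset → x⁺ = (5.2686, -5.9656), jump to mode 1
Mode 1: guard c·x = -1.1907 hit at Δt = 1.2364 (t = 2.2098), x⁻ = (1.5467, 0.4352) → reset → x⁺ = (1.6830, 0.2404), jump to mode 2
Mode 2: guard c·x = 9.2317 hit at Δt = 2.0857 (t = 4.2955), x⁻ = (10.3869, -6.1143) → reset → x⁺ = (8.8872, -4.6837), jump to mode 1
Mode 1: flow for 0.8527 to horizon, guard not reached → x = (3.3165, 0.9760)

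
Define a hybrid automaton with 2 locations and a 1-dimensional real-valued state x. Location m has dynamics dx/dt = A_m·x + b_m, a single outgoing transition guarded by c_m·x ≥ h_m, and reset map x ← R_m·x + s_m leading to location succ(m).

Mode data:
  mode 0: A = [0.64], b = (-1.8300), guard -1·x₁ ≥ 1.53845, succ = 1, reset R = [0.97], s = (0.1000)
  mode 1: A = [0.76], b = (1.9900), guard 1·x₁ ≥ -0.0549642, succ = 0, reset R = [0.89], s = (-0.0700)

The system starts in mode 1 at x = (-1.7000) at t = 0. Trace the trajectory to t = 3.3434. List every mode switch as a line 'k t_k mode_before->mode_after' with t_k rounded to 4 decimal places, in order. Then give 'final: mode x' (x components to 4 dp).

1 1.3506 1->0
2 1.9596 0->1
3 2.9300 1->0
final: 0 -1.0210

Mode 1: guard c·x = -0.0550 hit at Δt = 1.3506 (t = 1.3506), x⁻ = (-0.0550) → reset → x⁺ = (-0.1189), jump to mode 0
Mode 0: guard c·x = 1.5385 hit at Δt = 0.6090 (t = 1.9596), x⁻ = (-1.5384) → reset → x⁺ = (-1.3923), jump to mode 1
Mode 1: guard c·x = -0.0550 hit at Δt = 0.9704 (t = 2.9300), x⁻ = (-0.0550) → reset → x⁺ = (-0.1189), jump to mode 0
Mode 0: flow for 0.4134 to horizon, guard not reached → x = (-1.0210)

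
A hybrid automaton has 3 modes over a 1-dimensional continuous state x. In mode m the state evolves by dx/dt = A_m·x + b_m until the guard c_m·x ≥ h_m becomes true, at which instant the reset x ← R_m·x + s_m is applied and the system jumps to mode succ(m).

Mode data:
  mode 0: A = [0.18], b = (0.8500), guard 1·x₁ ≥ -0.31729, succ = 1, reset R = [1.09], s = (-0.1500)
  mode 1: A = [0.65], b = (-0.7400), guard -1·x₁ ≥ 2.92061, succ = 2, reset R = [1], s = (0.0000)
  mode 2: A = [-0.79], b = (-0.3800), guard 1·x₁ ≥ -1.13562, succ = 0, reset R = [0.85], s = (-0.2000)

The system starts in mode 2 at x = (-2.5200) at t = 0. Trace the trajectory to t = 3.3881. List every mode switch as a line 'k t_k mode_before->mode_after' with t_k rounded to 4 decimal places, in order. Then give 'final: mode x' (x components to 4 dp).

Mode 2: guard c·x = -1.1356 hit at Δt = 1.4382 (t = 1.4382), x⁻ = (-1.1356) → reset → x⁺ = (-1.1653), jump to mode 0
Mode 0: guard c·x = -0.3173 hit at Δt = 1.1879 (t = 2.6261), x⁻ = (-0.3173) → reset → x⁺ = (-0.4958), jump to mode 1
Mode 1: flow for 0.7620 to horizon, guard not reached → x = (-1.5434)

1 1.4382 2->0
2 2.6261 0->1
final: 1 -1.5434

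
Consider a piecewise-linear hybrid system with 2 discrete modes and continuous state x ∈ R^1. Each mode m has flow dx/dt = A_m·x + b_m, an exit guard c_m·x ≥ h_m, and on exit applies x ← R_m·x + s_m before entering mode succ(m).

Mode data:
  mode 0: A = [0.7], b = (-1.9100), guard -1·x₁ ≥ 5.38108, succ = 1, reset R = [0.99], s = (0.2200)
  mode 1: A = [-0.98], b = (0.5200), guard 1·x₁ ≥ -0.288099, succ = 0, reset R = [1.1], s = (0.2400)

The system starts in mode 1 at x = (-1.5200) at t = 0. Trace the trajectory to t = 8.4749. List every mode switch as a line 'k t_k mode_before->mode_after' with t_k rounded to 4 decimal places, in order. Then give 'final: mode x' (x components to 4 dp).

Mode 1: guard c·x = -0.2881 hit at Δt = 0.9369 (t = 0.9369), x⁻ = (-0.2881) → reset → x⁺ = (-0.0769), jump to mode 0
Mode 0: guard c·x = 5.3811 hit at Δt = 1.5164 (t = 2.4533), x⁻ = (-5.3811) → reset → x⁺ = (-5.1073), jump to mode 1
Mode 1: guard c·x = -0.2881 hit at Δt = 1.9689 (t = 4.4222), x⁻ = (-0.2881) → reset → x⁺ = (-0.0769), jump to mode 0
Mode 0: guard c·x = 5.3811 hit at Δt = 1.5164 (t = 5.9386), x⁻ = (-5.3811) → reset → x⁺ = (-5.1073), jump to mode 1
Mode 1: guard c·x = -0.2881 hit at Δt = 1.9689 (t = 7.9075), x⁻ = (-0.2881) → reset → x⁺ = (-0.0769), jump to mode 0
Mode 0: flow for 0.5674 to horizon, guard not reached → x = (-1.4449)

1 0.9369 1->0
2 2.4533 0->1
3 4.4222 1->0
4 5.9386 0->1
5 7.9075 1->0
final: 0 -1.4449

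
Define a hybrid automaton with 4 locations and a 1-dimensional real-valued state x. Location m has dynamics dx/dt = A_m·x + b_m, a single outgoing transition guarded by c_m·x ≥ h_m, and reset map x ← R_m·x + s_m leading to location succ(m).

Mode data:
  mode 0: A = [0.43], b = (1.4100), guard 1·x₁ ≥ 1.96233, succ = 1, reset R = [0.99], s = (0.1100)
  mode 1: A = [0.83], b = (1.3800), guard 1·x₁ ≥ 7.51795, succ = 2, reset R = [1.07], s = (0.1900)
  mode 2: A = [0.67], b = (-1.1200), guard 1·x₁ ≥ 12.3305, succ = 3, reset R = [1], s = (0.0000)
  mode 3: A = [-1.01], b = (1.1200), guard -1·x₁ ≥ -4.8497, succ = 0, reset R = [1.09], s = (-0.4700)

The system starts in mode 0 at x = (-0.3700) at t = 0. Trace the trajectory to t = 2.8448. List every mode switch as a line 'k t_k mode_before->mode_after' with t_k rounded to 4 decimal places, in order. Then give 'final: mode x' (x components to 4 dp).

Mode 0: guard c·x = 1.9623 hit at Δt = 1.3692 (t = 1.3692), x⁻ = (1.9623) → reset → x⁺ = (2.0527), jump to mode 1
Mode 1: guard c·x = 7.5179 hit at Δt = 1.0899 (t = 2.4591), x⁻ = (7.5179) → reset → x⁺ = (8.2342), jump to mode 2
Mode 2: flow for 0.3857 to horizon, guard not reached → x = (10.1694)

1 1.3692 0->1
2 2.4591 1->2
final: 2 10.1694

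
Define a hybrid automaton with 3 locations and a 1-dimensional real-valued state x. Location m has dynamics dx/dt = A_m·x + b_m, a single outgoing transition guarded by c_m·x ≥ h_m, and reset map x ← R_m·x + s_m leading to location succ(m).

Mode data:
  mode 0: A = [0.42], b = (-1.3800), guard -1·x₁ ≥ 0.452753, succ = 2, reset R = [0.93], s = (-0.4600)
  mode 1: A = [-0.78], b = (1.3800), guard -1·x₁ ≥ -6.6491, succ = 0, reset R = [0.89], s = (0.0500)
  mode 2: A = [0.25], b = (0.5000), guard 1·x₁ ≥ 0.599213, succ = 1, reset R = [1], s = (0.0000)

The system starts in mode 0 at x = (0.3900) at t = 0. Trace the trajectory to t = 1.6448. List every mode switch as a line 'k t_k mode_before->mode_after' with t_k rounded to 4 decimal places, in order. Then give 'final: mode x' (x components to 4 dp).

Mode 0: guard c·x = 0.4528 hit at Δt = 0.6082 (t = 0.6082), x⁻ = (-0.4528) → reset → x⁺ = (-0.8811), jump to mode 2
Mode 2: flow for 1.0366 to horizon, guard not reached → x = (-0.5500)

1 0.6082 0->2
final: 2 -0.5500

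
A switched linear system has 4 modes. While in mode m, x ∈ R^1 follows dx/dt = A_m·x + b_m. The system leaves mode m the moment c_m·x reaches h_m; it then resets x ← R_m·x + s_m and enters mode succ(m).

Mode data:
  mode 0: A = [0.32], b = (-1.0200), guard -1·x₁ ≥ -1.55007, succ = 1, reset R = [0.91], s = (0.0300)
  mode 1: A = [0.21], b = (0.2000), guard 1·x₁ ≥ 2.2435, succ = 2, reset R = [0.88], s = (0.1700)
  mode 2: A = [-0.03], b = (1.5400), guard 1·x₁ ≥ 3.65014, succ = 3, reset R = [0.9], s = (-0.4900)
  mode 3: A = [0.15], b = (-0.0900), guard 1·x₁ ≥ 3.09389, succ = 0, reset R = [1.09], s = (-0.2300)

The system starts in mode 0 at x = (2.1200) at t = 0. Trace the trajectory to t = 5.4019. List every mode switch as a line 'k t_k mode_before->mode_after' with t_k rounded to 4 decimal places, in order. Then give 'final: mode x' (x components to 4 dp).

Mode 0: guard c·x = -1.5501 hit at Δt = 1.3369 (t = 1.3369), x⁻ = (1.5501) → reset → x⁺ = (1.4406), jump to mode 1
Mode 1: guard c·x = 2.2435 hit at Δt = 1.3778 (t = 2.7147), x⁻ = (2.2435) → reset → x⁺ = (2.1443), jump to mode 2
Mode 2: guard c·x = 3.6501 hit at Δt = 1.0364 (t = 3.7511), x⁻ = (3.6501) → reset → x⁺ = (2.7951), jump to mode 3
Mode 3: guard c·x = 3.0939 hit at Δt = 0.8507 (t = 4.6018), x⁻ = (3.0939) → reset → x⁺ = (3.1423), jump to mode 0
Mode 0: flow for 0.8001 to horizon, guard not reached → x = (3.1292)

1 1.3369 0->1
2 2.7147 1->2
3 3.7511 2->3
4 4.6018 3->0
final: 0 3.1292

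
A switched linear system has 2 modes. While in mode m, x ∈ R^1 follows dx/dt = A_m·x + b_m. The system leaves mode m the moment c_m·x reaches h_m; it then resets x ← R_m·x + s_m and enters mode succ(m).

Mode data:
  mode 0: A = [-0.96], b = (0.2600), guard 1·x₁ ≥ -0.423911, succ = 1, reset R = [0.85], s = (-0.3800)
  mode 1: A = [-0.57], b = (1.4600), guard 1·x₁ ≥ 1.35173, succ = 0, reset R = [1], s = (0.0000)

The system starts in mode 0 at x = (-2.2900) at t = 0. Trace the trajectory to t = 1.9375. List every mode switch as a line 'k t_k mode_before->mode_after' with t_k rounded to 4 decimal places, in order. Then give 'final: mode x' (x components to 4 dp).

Mode 0: guard c·x = -0.4239 hit at Δt = 1.3589 (t = 1.3589), x⁻ = (-0.4239) → reset → x⁺ = (-0.7403), jump to mode 1
Mode 1: flow for 0.5786 to horizon, guard not reached → x = (0.1872)

1 1.3589 0->1
final: 1 0.1872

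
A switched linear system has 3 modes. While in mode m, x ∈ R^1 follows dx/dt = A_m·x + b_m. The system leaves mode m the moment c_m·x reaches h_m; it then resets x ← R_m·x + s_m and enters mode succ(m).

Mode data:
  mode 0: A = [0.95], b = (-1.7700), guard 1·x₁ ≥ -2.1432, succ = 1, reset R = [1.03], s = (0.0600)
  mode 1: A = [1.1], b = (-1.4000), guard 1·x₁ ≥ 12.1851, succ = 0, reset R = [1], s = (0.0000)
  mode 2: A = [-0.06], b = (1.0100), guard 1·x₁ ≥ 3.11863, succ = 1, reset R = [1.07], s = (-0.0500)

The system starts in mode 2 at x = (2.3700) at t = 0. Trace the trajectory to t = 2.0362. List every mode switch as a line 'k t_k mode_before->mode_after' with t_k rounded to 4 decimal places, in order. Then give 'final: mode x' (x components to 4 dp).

1 0.8858 2->1
final: 1 8.4124

Mode 2: guard c·x = 3.1186 hit at Δt = 0.8858 (t = 0.8858), x⁻ = (3.1186) → reset → x⁺ = (3.2869), jump to mode 1
Mode 1: flow for 1.1504 to horizon, guard not reached → x = (8.4124)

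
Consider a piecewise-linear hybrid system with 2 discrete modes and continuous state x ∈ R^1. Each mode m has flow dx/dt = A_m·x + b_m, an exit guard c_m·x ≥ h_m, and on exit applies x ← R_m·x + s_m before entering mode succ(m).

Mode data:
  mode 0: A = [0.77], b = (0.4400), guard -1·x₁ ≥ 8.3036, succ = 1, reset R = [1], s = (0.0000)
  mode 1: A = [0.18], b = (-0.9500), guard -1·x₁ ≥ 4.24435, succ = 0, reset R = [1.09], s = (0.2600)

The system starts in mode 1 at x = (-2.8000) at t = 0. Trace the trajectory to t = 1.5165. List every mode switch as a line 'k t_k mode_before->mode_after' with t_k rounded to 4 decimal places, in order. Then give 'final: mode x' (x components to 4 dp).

Mode 1: guard c·x = 4.2443 hit at Δt = 0.9139 (t = 0.9139), x⁻ = (-4.2443) → reset → x⁺ = (-4.3663), jump to mode 0
Mode 0: flow for 0.6026 to horizon, guard not reached → x = (-6.6070)

1 0.9139 1->0
final: 0 -6.6070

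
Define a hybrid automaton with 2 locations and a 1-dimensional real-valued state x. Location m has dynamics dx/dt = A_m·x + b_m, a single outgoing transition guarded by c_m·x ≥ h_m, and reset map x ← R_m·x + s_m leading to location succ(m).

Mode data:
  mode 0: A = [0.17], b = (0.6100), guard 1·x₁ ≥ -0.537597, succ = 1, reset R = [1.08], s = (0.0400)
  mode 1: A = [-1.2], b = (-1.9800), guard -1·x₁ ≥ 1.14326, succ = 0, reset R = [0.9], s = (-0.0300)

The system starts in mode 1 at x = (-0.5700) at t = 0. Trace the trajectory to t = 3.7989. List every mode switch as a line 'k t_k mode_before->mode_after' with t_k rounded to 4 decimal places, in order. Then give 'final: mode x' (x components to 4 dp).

Mode 1: guard c·x = 1.1433 hit at Δt = 0.6306 (t = 0.6306), x⁻ = (-1.1433) → reset → x⁺ = (-1.0589), jump to mode 0
Mode 0: guard c·x = -0.5376 hit at Δt = 1.1024 (t = 1.7330), x⁻ = (-0.5376) → reset → x⁺ = (-0.5406), jump to mode 1
Mode 1: guard c·x = 1.1433 hit at Δt = 0.6530 (t = 2.3860), x⁻ = (-1.1433) → reset → x⁺ = (-1.0589), jump to mode 0
Mode 0: guard c·x = -0.5376 hit at Δt = 1.1024 (t = 3.4884), x⁻ = (-0.5376) → reset → x⁺ = (-0.5406), jump to mode 1
Mode 1: flow for 0.3105 to horizon, guard not reached → x = (-0.8857)

1 0.6306 1->0
2 1.7330 0->1
3 2.3860 1->0
4 3.4884 0->1
final: 1 -0.8857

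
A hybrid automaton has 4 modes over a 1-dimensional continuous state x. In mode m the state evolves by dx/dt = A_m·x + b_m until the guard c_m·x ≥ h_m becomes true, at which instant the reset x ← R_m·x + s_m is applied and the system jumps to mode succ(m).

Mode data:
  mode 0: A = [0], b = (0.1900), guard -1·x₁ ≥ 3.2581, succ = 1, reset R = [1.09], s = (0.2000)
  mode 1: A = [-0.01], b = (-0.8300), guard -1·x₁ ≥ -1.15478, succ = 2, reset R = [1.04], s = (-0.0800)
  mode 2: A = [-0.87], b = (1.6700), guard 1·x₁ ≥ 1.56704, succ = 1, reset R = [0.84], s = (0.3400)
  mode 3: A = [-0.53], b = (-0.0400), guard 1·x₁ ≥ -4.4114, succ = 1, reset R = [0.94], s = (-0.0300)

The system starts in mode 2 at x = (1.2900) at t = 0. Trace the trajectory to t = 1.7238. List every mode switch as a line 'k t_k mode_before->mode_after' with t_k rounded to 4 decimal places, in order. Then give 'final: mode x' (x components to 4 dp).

1 0.6666 2->1
2 1.2608 1->2
final: 2 1.3857

Mode 2: guard c·x = 1.5670 hit at Δt = 0.6666 (t = 0.6666), x⁻ = (1.5670) → reset → x⁺ = (1.6563), jump to mode 1
Mode 1: guard c·x = -1.1548 hit at Δt = 0.5942 (t = 1.2608), x⁻ = (1.1548) → reset → x⁺ = (1.1210), jump to mode 2
Mode 2: flow for 0.4630 to horizon, guard not reached → x = (1.3857)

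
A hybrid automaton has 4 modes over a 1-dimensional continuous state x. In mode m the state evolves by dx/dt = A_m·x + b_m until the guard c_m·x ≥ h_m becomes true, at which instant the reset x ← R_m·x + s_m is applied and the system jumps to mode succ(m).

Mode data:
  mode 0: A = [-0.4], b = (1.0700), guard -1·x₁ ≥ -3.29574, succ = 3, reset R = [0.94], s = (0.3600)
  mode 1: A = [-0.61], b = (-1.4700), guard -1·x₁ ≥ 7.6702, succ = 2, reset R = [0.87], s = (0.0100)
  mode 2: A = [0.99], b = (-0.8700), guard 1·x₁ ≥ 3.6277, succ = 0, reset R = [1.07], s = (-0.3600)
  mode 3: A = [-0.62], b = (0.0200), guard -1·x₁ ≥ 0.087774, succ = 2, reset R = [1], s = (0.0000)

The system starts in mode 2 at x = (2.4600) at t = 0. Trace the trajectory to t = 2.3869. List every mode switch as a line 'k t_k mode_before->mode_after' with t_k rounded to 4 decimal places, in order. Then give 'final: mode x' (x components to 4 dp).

Mode 2: guard c·x = 3.6277 hit at Δt = 0.5586 (t = 0.5586), x⁻ = (3.6277) → reset → x⁺ = (3.5216), jump to mode 0
Mode 0: guard c·x = -3.2957 hit at Δt = 0.7759 (t = 1.3345), x⁻ = (3.2957) → reset → x⁺ = (3.4580), jump to mode 3
Mode 3: flow for 1.0524 to horizon, guard not reached → x = (1.8162)

1 0.5586 2->0
2 1.3345 0->3
final: 3 1.8162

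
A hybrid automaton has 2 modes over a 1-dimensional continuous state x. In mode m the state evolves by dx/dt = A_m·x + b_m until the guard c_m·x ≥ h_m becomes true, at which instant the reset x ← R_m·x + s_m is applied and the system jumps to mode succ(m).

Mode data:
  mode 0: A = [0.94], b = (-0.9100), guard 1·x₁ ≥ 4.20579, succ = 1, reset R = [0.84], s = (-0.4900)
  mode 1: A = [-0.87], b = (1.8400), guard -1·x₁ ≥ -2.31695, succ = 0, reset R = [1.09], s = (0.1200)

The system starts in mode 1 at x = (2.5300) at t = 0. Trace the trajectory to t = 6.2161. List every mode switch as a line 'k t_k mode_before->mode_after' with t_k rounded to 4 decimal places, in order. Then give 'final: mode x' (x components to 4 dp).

Mode 1: guard c·x = -2.3169 hit at Δt = 0.8277 (t = 0.8277), x⁻ = (2.3169) → reset → x⁺ = (2.6455), jump to mode 0
Mode 0: guard c·x = 4.2058 hit at Δt = 0.6996 (t = 1.5273), x⁻ = (4.2058) → reset → x⁺ = (3.0429), jump to mode 1
Mode 1: guard c·x = -2.3169 hit at Δt = 1.7525 (t = 3.2798), x⁻ = (2.3170) → reset → x⁺ = (2.6455), jump to mode 0
Mode 0: guard c·x = 4.2058 hit at Δt = 0.6996 (t = 3.9794), x⁻ = (4.2058) → reset → x⁺ = (3.0429), jump to mode 1
Mode 1: guard c·x = -2.3169 hit at Δt = 1.7525 (t = 5.7318), x⁻ = (2.3170) → reset → x⁺ = (2.6455), jump to mode 0
Mode 0: flow for 0.4843 to horizon, guard not reached → x = (3.6125)

1 0.8277 1->0
2 1.5273 0->1
3 3.2798 1->0
4 3.9794 0->1
5 5.7318 1->0
final: 0 3.6125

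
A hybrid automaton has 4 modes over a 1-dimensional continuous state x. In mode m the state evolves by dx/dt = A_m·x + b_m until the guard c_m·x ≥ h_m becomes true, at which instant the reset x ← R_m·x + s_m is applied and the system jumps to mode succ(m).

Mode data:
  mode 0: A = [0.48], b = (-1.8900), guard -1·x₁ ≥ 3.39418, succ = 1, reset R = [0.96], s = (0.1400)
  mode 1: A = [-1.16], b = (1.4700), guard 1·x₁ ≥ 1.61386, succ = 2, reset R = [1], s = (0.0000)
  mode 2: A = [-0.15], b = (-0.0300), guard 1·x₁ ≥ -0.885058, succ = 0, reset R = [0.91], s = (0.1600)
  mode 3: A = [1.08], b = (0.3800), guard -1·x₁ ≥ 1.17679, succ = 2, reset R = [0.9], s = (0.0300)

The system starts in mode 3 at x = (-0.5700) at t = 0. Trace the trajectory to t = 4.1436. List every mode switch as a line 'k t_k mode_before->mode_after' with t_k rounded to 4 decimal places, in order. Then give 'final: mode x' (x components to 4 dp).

Mode 3: guard c·x = 1.1768 hit at Δt = 1.2316 (t = 1.2316), x⁻ = (-1.1768) → reset → x⁺ = (-1.0291), jump to mode 2
Mode 2: guard c·x = -0.8851 hit at Δt = 1.2723 (t = 2.5039), x⁻ = (-0.8851) → reset → x⁺ = (-0.6454), jump to mode 0
Mode 0: guard c·x = 3.3942 hit at Δt = 0.9789 (t = 3.4828), x⁻ = (-3.3942) → reset → x⁺ = (-3.1184), jump to mode 1
Mode 1: flow for 0.6608 to horizon, guard not reached → x = (-0.7705)

1 1.2316 3->2
2 2.5039 2->0
3 3.4828 0->1
final: 1 -0.7705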